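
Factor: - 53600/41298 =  - 2^4*3^( - 1)*5^2 * 67^1*6883^ ( - 1) = - 26800/20649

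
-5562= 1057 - 6619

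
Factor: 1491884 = 2^2*372971^1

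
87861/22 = 3993  +  15/22 = 3993.68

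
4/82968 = 1/20742 = 0.00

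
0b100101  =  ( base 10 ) 37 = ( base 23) 1e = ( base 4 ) 211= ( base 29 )18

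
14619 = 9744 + 4875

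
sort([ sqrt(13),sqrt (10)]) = [ sqrt( 10),sqrt(13)]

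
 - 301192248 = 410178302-711370550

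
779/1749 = 779/1749=0.45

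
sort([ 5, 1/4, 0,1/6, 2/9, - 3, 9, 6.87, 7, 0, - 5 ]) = [  -  5, - 3, 0, 0, 1/6,2/9,1/4, 5, 6.87,  7, 9] 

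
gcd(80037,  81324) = 9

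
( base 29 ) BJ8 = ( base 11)7409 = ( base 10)9810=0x2652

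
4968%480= 168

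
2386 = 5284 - 2898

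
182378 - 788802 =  - 606424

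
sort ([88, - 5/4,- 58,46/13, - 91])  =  [ - 91,-58, - 5/4,46/13, 88]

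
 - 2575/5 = - 515 = - 515.00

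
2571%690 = 501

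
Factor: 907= 907^1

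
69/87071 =69/87071 = 0.00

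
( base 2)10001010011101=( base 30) 9PB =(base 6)105005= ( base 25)E4B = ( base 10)8861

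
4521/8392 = 4521/8392 = 0.54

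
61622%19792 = 2246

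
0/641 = 0 = 0.00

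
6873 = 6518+355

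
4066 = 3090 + 976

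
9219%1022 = 21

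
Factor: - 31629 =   -  3^1*13^1*811^1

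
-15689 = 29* (-541 )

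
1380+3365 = 4745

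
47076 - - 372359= 419435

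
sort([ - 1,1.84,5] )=[ - 1,1.84 , 5 ]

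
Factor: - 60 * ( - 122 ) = 7320 = 2^3*3^1*5^1*61^1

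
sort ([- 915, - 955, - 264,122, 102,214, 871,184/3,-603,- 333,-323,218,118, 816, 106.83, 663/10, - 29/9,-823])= [ - 955, - 915, - 823,  -  603, - 333, - 323,-264, - 29/9,  184/3,663/10,102, 106.83, 118, 122, 214,218 , 816,871] 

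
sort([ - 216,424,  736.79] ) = [ - 216,  424,736.79] 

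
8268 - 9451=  - 1183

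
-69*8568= -591192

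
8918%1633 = 753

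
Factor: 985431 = 3^1*43^1*7639^1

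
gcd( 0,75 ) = 75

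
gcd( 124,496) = 124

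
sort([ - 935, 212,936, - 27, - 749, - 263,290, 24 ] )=[ - 935,-749, - 263,-27, 24, 212, 290, 936] 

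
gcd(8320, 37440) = 4160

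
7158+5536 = 12694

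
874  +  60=934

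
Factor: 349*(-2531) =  - 349^1*2531^1 = - 883319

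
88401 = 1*88401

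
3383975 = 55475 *61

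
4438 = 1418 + 3020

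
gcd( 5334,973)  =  7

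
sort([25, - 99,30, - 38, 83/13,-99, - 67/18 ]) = [ - 99,-99, - 38,  -  67/18, 83/13,25,30]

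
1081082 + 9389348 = 10470430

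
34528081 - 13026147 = 21501934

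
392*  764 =299488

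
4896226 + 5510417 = 10406643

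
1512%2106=1512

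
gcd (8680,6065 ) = 5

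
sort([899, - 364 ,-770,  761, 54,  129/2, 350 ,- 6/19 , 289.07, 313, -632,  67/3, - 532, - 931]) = [- 931, - 770, - 632, - 532, - 364, - 6/19,67/3,54,129/2, 289.07, 313 , 350,761,899 ] 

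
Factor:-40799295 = -3^4*5^1*131^1*769^1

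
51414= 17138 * 3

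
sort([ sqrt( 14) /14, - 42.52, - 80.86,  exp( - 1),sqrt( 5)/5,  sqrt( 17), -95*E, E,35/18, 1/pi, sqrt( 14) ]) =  [ - 95*E, -80.86,-42.52,sqrt(14 ) /14, 1/pi,exp( - 1 ),sqrt (5)/5,35/18 , E , sqrt(14), sqrt (17 ) ]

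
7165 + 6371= 13536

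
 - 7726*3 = - 23178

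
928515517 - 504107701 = 424407816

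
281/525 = 281/525=0.54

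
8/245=8/245=0.03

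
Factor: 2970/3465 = 6/7 = 2^1*3^1 * 7^( - 1)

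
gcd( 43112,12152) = 8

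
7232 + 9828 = 17060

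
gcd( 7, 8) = 1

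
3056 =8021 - 4965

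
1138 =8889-7751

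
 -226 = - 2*113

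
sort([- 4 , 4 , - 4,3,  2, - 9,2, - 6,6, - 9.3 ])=[ - 9.3,-9 , - 6, - 4,  -  4,2,2,3, 4 , 6 ]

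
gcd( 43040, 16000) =160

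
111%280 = 111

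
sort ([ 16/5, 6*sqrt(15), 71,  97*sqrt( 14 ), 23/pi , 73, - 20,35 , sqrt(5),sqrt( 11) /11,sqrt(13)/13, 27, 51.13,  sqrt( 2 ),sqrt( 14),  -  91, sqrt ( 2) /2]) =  [ - 91, - 20,sqrt(13) /13,  sqrt( 11) /11, sqrt (2) /2,sqrt(2),sqrt(5),16/5,  sqrt( 14), 23/pi,  6 * sqrt(15),27, 35,51.13, 71,73,  97 * sqrt( 14)]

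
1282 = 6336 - 5054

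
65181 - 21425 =43756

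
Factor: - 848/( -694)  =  424/347 = 2^3*53^1 * 347^( - 1)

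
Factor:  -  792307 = - 792307^1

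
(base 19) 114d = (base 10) 7309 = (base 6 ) 53501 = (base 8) 16215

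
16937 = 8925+8012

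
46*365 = 16790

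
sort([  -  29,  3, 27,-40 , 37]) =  [ - 40, - 29 , 3,27,  37 ] 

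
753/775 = 753/775 = 0.97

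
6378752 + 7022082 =13400834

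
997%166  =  1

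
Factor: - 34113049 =-983^1*34703^1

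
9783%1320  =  543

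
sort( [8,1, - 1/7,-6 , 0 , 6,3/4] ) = [  -  6, - 1/7,0,3/4,1,  6, 8 ] 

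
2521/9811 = 2521/9811 = 0.26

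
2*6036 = 12072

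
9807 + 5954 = 15761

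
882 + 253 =1135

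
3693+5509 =9202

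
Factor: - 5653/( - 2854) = 2^( - 1)*1427^(-1)* 5653^1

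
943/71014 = 943/71014=0.01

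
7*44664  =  312648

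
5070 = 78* 65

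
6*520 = 3120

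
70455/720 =4697/48=97.85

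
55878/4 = 27939/2 = 13969.50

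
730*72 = 52560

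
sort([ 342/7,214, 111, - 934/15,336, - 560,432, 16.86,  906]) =[  -  560,  -  934/15,16.86,342/7,111, 214,336 , 432,906 ] 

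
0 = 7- 7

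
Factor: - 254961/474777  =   - 399/743 = - 3^1 * 7^1 * 19^1*743^(  -  1)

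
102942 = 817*126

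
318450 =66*4825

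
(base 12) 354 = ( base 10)496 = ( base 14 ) 276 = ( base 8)760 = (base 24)kg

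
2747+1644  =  4391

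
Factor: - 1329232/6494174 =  -2^3*83077^1*3247087^(  -  1) = -  664616/3247087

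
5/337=5/337 = 0.01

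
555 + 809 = 1364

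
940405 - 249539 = 690866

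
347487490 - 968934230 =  - 621446740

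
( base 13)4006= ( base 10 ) 8794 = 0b10001001011010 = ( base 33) 82G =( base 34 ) 7km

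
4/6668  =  1/1667  =  0.00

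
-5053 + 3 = -5050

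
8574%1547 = 839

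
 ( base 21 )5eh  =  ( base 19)6I8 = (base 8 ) 4724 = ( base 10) 2516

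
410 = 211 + 199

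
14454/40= 7227/20 =361.35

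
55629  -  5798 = 49831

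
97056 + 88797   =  185853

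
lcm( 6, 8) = 24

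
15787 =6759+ 9028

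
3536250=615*5750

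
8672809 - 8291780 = 381029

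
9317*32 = 298144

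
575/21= 27 + 8/21 = 27.38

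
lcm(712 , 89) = 712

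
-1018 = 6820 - 7838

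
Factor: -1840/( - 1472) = 2^(- 2 )*5^1 = 5/4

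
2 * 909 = 1818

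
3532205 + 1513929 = 5046134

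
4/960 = 1/240 = 0.00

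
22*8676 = 190872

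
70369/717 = 70369/717 = 98.14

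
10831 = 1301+9530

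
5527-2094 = 3433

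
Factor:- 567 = - 3^4*7^1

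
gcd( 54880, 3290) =70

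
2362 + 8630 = 10992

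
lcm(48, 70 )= 1680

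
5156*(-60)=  - 309360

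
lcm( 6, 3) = 6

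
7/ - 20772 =- 1+20765/20772 = -0.00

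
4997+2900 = 7897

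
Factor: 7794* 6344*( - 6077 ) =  - 2^4*3^2 * 13^1 * 59^1*61^1 * 103^1 * 433^1 = - 300478091472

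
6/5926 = 3/2963 = 0.00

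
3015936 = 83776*36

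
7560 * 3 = 22680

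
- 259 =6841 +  - 7100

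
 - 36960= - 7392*5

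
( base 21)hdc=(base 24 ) DC6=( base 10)7782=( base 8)17146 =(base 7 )31455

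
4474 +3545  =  8019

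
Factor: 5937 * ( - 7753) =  - 3^1*1979^1 * 7753^1 = - 46029561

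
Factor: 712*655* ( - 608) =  - 283546880 = -2^8 * 5^1 *19^1*89^1* 131^1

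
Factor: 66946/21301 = 2^1*7^(-1)*11^1  =  22/7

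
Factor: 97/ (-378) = -2^(- 1)*3^(-3 ) * 7^( - 1) * 97^1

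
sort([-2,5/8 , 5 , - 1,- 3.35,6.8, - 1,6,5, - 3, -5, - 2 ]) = [ - 5, - 3.35,  -  3, - 2 , - 2, - 1, - 1 , 5/8,5,5,  6,6.8]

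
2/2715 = 2/2715 =0.00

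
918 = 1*918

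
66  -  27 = 39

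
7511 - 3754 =3757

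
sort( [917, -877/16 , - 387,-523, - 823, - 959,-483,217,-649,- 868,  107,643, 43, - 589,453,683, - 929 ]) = [ - 959, - 929, - 868, - 823, - 649,-589, - 523, - 483, - 387, - 877/16,43, 107,217,453  ,  643,683 , 917]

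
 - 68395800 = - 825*82904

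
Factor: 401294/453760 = 283/320 = 2^( - 6 )*5^( - 1 )*283^1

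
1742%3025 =1742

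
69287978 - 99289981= - 30002003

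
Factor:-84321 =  - 3^5 * 347^1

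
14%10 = 4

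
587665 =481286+106379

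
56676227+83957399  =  140633626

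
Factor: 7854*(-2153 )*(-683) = 2^1 *3^1 * 7^1*11^1*17^1*683^1*2153^1 = 11549299146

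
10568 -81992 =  - 71424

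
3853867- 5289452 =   -  1435585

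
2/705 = 2/705 = 0.00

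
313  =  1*313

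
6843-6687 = 156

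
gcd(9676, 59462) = 2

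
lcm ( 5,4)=20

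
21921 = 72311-50390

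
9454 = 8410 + 1044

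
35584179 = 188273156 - 152688977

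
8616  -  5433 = 3183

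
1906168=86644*22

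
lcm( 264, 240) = 2640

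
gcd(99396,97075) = 11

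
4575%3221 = 1354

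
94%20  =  14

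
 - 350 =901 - 1251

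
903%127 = 14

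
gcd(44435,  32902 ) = 1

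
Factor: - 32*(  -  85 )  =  2^5*5^1*17^1= 2720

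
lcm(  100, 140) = 700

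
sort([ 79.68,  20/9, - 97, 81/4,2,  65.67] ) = [-97,2, 20/9, 81/4,65.67, 79.68 ]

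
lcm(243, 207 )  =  5589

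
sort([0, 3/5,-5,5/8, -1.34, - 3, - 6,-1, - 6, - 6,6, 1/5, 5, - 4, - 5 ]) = [-6, - 6 , - 6, - 5,  -  5, - 4, - 3,  -  1.34, - 1,0,1/5, 3/5,5/8 , 5,6 ]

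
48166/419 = 48166/419 = 114.95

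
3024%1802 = 1222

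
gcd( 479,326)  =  1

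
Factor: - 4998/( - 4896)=2^( - 4)*3^ (  -  1 )*7^2=49/48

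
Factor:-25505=-5^1*5101^1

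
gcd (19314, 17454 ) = 6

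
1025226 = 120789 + 904437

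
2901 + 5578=8479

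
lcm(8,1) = 8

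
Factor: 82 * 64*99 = 2^7* 3^2*11^1*41^1=519552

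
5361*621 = 3329181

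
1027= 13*79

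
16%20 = 16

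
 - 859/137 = - 7+100/137 = -6.27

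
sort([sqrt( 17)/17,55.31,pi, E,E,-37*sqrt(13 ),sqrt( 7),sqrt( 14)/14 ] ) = [-37*sqrt( 13), sqrt(17)/17, sqrt(14 ) /14,sqrt( 7),E,E,pi,55.31 ] 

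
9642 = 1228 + 8414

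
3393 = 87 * 39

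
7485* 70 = 523950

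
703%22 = 21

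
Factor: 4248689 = 4248689^1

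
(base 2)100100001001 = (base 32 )289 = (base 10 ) 2313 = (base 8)4411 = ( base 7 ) 6513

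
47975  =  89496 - 41521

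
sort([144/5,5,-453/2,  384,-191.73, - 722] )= [ - 722, - 453/2,  -  191.73 , 5,144/5,384 ] 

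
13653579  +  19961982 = 33615561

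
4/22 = 2/11 = 0.18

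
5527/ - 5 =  - 5527/5 = - 1105.40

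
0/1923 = 0 = 0.00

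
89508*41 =3669828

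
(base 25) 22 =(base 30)1M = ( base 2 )110100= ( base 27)1P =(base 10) 52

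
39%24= 15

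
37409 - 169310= - 131901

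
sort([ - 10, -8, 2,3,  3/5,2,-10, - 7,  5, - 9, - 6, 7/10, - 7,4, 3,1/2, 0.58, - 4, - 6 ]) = [ - 10, - 10, - 9, - 8, - 7, - 7, - 6, - 6 , -4,1/2, 0.58,  3/5 , 7/10, 2,2,  3, 3, 4, 5] 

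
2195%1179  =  1016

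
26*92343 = 2400918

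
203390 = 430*473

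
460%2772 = 460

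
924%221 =40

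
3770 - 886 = 2884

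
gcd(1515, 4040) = 505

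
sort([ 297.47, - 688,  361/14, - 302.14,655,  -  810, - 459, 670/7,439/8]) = [ - 810, - 688, - 459, - 302.14, 361/14,  439/8,670/7 , 297.47, 655] 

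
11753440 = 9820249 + 1933191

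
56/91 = 8/13 = 0.62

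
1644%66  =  60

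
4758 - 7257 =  - 2499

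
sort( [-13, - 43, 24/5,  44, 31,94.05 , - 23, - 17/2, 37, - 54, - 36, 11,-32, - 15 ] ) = [ - 54, - 43,-36,-32, - 23,-15, - 13,  -  17/2, 24/5, 11,  31, 37, 44, 94.05 ] 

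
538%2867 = 538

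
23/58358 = 23/58358  =  0.00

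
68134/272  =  34067/136 = 250.49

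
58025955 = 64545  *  899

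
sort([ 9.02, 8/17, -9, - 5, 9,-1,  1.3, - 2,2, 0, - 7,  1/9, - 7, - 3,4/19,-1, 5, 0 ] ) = [-9, - 7, - 7, - 5, - 3, - 2,-1, - 1, 0,  0, 1/9, 4/19, 8/17,1.3,2, 5, 9, 9.02 ]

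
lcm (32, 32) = 32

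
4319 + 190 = 4509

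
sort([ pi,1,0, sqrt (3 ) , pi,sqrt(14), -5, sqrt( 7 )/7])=[ -5,  0,sqrt(7 ) /7,1,sqrt(3 ),  pi , pi , sqrt(14 )]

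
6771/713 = 6771/713 = 9.50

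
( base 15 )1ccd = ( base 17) 14BC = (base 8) 14174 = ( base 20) fd8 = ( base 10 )6268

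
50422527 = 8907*5661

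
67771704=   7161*9464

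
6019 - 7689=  - 1670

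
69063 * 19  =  1312197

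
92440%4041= 3538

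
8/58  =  4/29 =0.14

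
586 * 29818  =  17473348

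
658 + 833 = 1491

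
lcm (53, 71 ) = 3763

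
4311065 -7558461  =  -3247396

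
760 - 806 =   -  46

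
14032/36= 389 + 7/9 = 389.78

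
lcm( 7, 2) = 14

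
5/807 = 5/807= 0.01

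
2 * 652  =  1304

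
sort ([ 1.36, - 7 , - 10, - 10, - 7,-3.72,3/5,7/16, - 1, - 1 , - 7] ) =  [ - 10, - 10, - 7, - 7, - 7,-3.72, - 1,-1,7/16,3/5,  1.36] 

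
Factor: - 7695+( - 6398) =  - 14093 = - 17^1 * 829^1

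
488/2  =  244 = 244.00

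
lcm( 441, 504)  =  3528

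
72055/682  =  105 + 445/682  =  105.65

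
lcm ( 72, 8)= 72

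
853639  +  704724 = 1558363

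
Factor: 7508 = 2^2*1877^1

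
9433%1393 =1075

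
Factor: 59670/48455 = 2^1 *3^3 *11^( - 1)*13^1 *17^1*881^( - 1) = 11934/9691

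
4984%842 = 774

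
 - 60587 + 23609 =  - 36978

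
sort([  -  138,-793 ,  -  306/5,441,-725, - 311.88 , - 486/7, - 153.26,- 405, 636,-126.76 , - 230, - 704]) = [ -793,-725, - 704,  -  405, - 311.88, - 230,-153.26,-138, - 126.76,  -  486/7,- 306/5,441, 636] 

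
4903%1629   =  16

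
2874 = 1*2874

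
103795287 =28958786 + 74836501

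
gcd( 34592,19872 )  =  736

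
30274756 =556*54451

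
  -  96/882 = - 1 + 131/147 = - 0.11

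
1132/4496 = 283/1124 = 0.25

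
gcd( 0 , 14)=14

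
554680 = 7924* 70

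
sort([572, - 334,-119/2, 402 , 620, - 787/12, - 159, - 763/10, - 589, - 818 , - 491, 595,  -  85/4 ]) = [-818 , - 589,  -  491, - 334,  -  159, - 763/10, - 787/12, - 119/2, - 85/4,402,  572, 595 , 620]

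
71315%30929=9457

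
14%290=14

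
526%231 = 64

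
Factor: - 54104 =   -  2^3*6763^1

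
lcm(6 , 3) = 6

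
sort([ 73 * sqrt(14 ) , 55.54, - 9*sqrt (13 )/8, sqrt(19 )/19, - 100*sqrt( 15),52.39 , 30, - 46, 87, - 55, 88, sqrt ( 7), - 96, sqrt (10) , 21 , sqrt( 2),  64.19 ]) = [- 100*sqrt( 15), - 96,-55 , - 46,-9*sqrt(13 ) /8, sqrt(19 ) /19,sqrt ( 2),  sqrt( 7 ), sqrt(10),  21, 30, 52.39, 55.54,64.19,87, 88, 73*sqrt( 14)]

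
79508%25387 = 3347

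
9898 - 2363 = 7535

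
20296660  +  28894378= 49191038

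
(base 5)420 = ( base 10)110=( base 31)3h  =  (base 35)35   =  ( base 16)6E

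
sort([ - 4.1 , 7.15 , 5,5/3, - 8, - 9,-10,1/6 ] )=[ - 10,- 9, - 8, - 4.1,1/6,5/3,5,7.15] 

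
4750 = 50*95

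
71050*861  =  61174050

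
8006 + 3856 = 11862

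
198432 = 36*5512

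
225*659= 148275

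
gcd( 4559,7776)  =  1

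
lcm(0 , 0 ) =0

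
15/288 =5/96 = 0.05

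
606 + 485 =1091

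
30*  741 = 22230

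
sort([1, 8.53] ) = [ 1, 8.53 ]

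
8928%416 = 192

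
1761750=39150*45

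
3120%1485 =150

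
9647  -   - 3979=13626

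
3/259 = 3/259 = 0.01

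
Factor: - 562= -2^1*281^1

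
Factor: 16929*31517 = 533551293 = 3^4*11^1*19^1*31517^1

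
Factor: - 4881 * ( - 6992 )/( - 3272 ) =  - 2^1*3^1 * 19^1*23^1*409^( - 1 )*1627^1 =- 4265994/409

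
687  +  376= 1063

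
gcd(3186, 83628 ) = 18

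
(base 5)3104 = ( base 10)404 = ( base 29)dr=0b110010100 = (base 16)194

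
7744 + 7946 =15690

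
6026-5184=842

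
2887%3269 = 2887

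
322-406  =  -84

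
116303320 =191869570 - 75566250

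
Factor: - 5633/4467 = - 3^(- 1 )*43^1*131^1 *1489^( - 1 ) 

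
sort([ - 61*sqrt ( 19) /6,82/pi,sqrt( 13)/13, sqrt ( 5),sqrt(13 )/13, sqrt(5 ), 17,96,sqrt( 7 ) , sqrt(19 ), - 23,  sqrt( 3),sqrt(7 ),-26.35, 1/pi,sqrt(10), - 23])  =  [  -  61*sqrt( 19)/6, - 26.35, - 23, - 23, sqrt( 13)/13, sqrt( 13)/13,1/pi,sqrt( 3 ), sqrt( 5 ),sqrt( 5), sqrt(7 ),  sqrt( 7 ),sqrt (10 ),sqrt(19), 17,82/pi, 96]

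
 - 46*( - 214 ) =9844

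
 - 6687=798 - 7485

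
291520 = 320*911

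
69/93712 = 69/93712 = 0.00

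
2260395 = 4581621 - 2321226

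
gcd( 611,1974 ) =47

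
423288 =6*70548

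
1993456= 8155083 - 6161627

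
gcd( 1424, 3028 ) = 4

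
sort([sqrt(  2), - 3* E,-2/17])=[  -  3 * E, - 2/17,sqrt(2) ]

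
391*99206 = 38789546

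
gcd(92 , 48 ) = 4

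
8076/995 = 8076/995 =8.12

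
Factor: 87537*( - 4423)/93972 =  - 129058717/31324 = - 2^ ( -2)*41^ ( - 1 )*191^( - 1 )*4423^1*29179^1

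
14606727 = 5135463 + 9471264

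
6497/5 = 1299 + 2/5 =1299.40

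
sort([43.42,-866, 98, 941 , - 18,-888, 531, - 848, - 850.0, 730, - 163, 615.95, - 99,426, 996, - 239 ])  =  [ - 888, - 866, - 850.0,-848,- 239,  -  163, -99, - 18 , 43.42, 98,426 , 531, 615.95,  730, 941, 996] 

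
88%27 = 7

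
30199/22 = 30199/22 = 1372.68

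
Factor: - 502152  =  -2^3*3^1*7^3*61^1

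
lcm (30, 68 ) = 1020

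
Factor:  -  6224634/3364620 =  - 2^(-1) * 3^2*5^(  -  1)*7^( - 1 )*13^1 * 8011^( - 1) *8867^1 = - 1037439/560770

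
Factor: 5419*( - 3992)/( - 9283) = 2^3*499^1*5419^1*9283^( - 1) = 21632648/9283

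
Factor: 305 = 5^1*61^1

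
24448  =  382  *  64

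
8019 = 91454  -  83435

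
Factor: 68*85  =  5780 = 2^2*5^1*17^2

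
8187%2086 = 1929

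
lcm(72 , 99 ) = 792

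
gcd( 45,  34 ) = 1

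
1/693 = 1/693 = 0.00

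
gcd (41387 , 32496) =1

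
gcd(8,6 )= 2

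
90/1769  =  90/1769 = 0.05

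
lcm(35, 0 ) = 0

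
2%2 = 0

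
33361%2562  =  55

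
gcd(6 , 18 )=6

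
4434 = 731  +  3703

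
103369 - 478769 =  - 375400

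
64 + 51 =115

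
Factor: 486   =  2^1*3^5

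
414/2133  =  46/237 = 0.19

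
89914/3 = 29971 + 1/3 = 29971.33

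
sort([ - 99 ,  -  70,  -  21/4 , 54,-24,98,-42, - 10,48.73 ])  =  [ - 99 ,-70,-42 ,-24 , - 10, - 21/4, 48.73, 54 , 98]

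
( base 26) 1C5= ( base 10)993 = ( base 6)4333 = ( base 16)3e1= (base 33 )U3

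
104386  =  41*2546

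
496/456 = 1 + 5/57 = 1.09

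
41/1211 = 41/1211 = 0.03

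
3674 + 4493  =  8167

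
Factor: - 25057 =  - 25057^1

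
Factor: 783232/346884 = 2^5*3^( - 1)*29^1*137^( - 1 ) = 928/411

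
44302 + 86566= 130868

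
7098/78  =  91  =  91.00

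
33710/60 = 3371/6 =561.83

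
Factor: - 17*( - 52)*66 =2^3*3^1 * 11^1* 13^1*17^1  =  58344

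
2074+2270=4344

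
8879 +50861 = 59740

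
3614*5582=20173348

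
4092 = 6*682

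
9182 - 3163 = 6019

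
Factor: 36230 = 2^1*5^1*3623^1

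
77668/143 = 543 + 19/143= 543.13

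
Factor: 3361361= 29^1*31^1 * 3739^1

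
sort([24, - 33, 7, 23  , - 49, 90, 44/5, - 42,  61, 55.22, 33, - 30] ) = [ - 49, - 42, - 33, - 30,7, 44/5 , 23,24,33, 55.22, 61, 90 ] 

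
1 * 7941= 7941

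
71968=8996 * 8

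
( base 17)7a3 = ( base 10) 2196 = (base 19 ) 61b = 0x894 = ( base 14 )b2c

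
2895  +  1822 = 4717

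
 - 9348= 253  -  9601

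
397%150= 97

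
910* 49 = 44590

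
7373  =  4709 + 2664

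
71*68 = 4828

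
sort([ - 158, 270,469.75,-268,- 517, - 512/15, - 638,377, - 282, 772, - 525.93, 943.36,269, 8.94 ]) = [-638, - 525.93,-517, - 282, - 268,-158 , - 512/15,8.94,269,  270,  377,469.75,  772, 943.36] 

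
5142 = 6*857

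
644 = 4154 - 3510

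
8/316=2/79 = 0.03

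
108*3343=361044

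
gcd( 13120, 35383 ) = 41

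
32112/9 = 3568 = 3568.00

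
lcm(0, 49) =0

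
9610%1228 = 1014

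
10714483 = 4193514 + 6520969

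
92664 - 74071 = 18593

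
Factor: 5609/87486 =2^( - 1 )*3^(-1 )*7^( - 1 ) * 71^1*79^1*2083^ (  -  1)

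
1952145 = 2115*923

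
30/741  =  10/247 = 0.04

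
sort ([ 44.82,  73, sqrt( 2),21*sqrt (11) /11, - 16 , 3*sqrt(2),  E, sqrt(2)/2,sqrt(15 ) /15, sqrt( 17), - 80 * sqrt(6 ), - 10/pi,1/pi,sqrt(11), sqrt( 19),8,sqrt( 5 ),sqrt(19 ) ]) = [ - 80 * sqrt(6),-16 , - 10/pi,sqrt ( 15) /15, 1/pi,  sqrt ( 2 )/2, sqrt( 2),sqrt ( 5 ), E, sqrt(11 ),sqrt(17),3 * sqrt(2 ), sqrt (19 ),sqrt( 19 ),21 * sqrt( 11)/11 , 8 , 44.82, 73 ]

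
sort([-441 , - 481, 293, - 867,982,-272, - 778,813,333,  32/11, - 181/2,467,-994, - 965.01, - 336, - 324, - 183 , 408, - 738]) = [ - 994, - 965.01, - 867,  -  778,- 738, - 481, - 441, - 336 , - 324, - 272,-183, - 181/2, 32/11,293, 333,408, 467,813,  982]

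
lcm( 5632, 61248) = 489984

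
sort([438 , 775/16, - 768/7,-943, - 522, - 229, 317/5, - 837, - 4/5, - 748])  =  [  -  943, - 837, - 748, - 522, - 229, - 768/7, - 4/5,  775/16, 317/5, 438]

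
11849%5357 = 1135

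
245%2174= 245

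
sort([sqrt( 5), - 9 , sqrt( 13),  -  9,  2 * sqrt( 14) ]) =[ - 9, - 9, sqrt(5), sqrt( 13 ) , 2 * sqrt( 14)] 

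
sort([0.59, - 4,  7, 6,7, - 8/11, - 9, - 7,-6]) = [ - 9, - 7,  -  6, - 4, - 8/11, 0.59 , 6, 7, 7] 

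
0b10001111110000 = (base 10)9200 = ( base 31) 9HO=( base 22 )J04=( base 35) 7hu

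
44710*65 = 2906150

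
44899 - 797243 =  - 752344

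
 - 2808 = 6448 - 9256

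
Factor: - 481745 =-5^1*11^1 * 19^1*461^1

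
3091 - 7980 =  -4889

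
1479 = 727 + 752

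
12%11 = 1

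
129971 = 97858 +32113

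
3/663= 1/221 = 0.00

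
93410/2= 46705  =  46705.00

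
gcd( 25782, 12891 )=12891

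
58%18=4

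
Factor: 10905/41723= 3^1*5^1*11^( - 1)*727^1*3793^( - 1) 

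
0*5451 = 0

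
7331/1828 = 7331/1828= 4.01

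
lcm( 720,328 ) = 29520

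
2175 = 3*725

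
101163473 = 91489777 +9673696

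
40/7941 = 40/7941 = 0.01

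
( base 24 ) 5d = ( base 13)A3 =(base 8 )205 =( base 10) 133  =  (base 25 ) 58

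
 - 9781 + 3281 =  - 6500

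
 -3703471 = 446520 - 4149991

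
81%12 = 9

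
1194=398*3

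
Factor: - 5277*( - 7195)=37968015 = 3^1*5^1 * 1439^1*1759^1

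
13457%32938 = 13457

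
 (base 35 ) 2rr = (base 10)3422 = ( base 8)6536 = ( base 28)4a6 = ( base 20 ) 8B2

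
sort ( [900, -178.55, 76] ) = [ - 178.55, 76, 900]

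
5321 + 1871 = 7192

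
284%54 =14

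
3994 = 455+3539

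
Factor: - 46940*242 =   -  11359480   =  - 2^3*5^1*11^2 * 2347^1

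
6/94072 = 3/47036 = 0.00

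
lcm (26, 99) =2574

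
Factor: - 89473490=-2^1*5^1* 71^1*126019^1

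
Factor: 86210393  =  257^1*335449^1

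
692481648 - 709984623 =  - 17502975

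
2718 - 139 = 2579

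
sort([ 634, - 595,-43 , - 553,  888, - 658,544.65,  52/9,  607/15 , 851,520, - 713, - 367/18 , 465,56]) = [ - 713, - 658, - 595, - 553, - 43, - 367/18,  52/9,607/15, 56,465, 520,544.65 , 634 , 851,  888] 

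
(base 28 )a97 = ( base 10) 8099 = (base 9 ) 12088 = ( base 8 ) 17643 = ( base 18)16hh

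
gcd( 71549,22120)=1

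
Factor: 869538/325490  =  3^1*5^( - 1) * 11^(  -  2)*23^1 * 269^(-1 )* 6301^1 = 434769/162745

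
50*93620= 4681000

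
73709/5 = 73709/5=14741.80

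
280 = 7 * 40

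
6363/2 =3181 + 1/2 = 3181.50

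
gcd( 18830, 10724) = 14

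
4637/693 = 4637/693=6.69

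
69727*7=488089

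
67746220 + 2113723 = 69859943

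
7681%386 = 347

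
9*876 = 7884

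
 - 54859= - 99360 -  - 44501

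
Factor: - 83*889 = - 7^1*83^1 * 127^1 = -73787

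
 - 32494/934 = - 35 + 98/467 = - 34.79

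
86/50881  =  86/50881 = 0.00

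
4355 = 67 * 65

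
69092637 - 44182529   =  24910108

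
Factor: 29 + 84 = 113 = 113^1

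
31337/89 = 31337/89 = 352.10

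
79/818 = 79/818 = 0.10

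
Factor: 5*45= 3^2*5^2 = 225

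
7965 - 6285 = 1680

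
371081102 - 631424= 370449678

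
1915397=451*4247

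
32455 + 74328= 106783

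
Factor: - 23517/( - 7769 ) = 3^3*13^1*17^ ( - 1 )*67^1 *457^( - 1) 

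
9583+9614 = 19197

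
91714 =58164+33550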